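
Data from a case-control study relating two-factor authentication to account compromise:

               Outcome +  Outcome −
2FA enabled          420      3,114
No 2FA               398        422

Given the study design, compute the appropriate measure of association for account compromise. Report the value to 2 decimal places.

0.14

Cells: a = 420, b = 3114, c = 398, d = 422.
This is a case-control study: participants were sampled on outcome status, so risks in the source population cannot be estimated directly — relative risk is not valid here. The odds ratio is the appropriate measure.
OR = (a·d)/(b·c) = (420 × 422) / (3114 × 398) = 177240 / 1239372 = 0.14301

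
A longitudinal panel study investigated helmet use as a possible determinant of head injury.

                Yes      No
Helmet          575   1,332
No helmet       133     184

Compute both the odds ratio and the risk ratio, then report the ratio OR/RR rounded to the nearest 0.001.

Cells: a = 575, b = 1332, c = 133, d = 184.
OR = (575·184)/(1332·133) = 105800/177156 = 0.59721
Risk in exposed = 575/1907 = 0.30152; risk in unexposed = 133/317 = 0.41956; RR = 0.71866
OR/RR = 0.59721 / 0.71866 = 0.83101
The outcome is not rare, so the OR lies further from 1 than the RR.

0.831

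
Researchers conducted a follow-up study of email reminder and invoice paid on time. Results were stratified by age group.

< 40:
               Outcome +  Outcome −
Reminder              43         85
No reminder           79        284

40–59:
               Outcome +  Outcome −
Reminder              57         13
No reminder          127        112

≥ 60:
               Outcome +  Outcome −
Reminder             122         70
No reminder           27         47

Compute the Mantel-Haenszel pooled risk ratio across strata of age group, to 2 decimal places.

RR_MH = Σ(aᵢ·n₀ᵢ/nᵢ) / Σ(cᵢ·n₁ᵢ/nᵢ), with n₁ᵢ = aᵢ+bᵢ (exposed), n₀ᵢ = cᵢ+dᵢ (unexposed), nᵢ = n₁ᵢ+n₀ᵢ.
Stratum 1 (< 40): n₁ = 128, n₀ = 363, n = 491; a·n₀/n = 43·363/491 = 31.7902; c·n₁/n = 79·128/491 = 20.5947
Stratum 2 (40–59): n₁ = 70, n₀ = 239, n = 309; a·n₀/n = 57·239/309 = 44.0874; c·n₁/n = 127·70/309 = 28.7702
Stratum 3 (≥ 60): n₁ = 192, n₀ = 74, n = 266; a·n₀/n = 122·74/266 = 33.9398; c·n₁/n = 27·192/266 = 19.4887
RR_MH = (31.7902 + 44.0874 + 33.9398) / (20.5947 + 28.7702 + 19.4887) = 109.8175 / 68.8537 = 1.59494

1.59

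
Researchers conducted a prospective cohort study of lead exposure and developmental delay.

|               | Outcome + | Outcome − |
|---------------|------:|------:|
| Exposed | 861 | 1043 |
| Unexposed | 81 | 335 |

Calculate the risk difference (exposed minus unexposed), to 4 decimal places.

Cells: a = 861, b = 1043, c = 81, d = 335.
Risk in exposed = 861/1904 = 0.452206; risk in unexposed = 81/416 = 0.194712.
Risk difference = 0.452206 − 0.194712 = 0.257494

0.2575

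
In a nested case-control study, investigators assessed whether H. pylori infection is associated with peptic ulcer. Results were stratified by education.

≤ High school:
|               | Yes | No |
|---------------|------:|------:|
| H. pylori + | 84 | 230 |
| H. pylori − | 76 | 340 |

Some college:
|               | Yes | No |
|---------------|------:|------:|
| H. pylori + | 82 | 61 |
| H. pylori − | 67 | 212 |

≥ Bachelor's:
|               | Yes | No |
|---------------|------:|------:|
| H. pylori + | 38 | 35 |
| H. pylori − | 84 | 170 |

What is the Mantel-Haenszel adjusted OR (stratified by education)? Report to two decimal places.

OR_MH = Σ(aᵢdᵢ/nᵢ) / Σ(bᵢcᵢ/nᵢ), where nᵢ is the stratum total.
Stratum 1 (≤ High school): n = 730; a·d/n = 84·340/730 = 39.1233; b·c/n = 230·76/730 = 23.9452
Stratum 2 (Some college): n = 422; a·d/n = 82·212/422 = 41.1943; b·c/n = 61·67/422 = 9.6848
Stratum 3 (≥ Bachelor's): n = 327; a·d/n = 38·170/327 = 19.7554; b·c/n = 35·84/327 = 8.9908
OR_MH = (39.1233 + 41.1943 + 19.7554) / (23.9452 + 9.6848 + 8.9908) = 100.0730 / 42.6209 = 2.34798

2.35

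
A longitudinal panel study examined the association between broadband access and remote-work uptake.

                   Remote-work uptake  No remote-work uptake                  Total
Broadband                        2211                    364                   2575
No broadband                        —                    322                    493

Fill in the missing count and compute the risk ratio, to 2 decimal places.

2.48

The missing cell is in the unexposed row: 493 − 322 = 171.
So a = 2211, b = 364, c = 171, d = 322.
RR = [a/(a+b)] / [c/(c+d)] = (2211/2575) / (171/493) = 0.85864/0.34686 = 2.47550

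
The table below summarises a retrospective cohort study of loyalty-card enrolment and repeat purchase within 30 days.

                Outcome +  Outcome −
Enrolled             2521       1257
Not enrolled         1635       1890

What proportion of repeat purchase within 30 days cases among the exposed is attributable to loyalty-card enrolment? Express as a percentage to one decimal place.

Cells: a = 2521, b = 1257, c = 1635, d = 1890.
Risk in exposed = 2521/3778 = 0.66728; risk in unexposed = 1635/3525 = 0.46383.
RR = 0.66728/0.46383 = 1.43864
AR% = (RR − 1)/RR × 100 = (1.43864 − 1)/1.43864 × 100 = 30.4899%

30.5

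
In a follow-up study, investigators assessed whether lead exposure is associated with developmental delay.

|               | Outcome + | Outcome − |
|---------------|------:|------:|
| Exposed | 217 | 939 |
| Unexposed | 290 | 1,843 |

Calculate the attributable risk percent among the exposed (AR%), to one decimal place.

Cells: a = 217, b = 939, c = 290, d = 1843.
Risk in exposed = 217/1156 = 0.18772; risk in unexposed = 290/2133 = 0.13596.
RR = 0.18772/0.13596 = 1.38069
AR% = (RR − 1)/RR × 100 = (1.38069 − 1)/1.38069 × 100 = 27.5722%

27.6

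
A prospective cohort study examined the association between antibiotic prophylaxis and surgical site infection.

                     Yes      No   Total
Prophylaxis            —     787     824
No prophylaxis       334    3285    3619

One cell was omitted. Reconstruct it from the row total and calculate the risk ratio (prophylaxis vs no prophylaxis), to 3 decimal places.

The missing cell is in the exposed row: 824 − 787 = 37.
So a = 37, b = 787, c = 334, d = 3285.
RR = [a/(a+b)] / [c/(c+d)] = (37/824) / (334/3619) = 0.04490/0.09229 = 0.48654

0.487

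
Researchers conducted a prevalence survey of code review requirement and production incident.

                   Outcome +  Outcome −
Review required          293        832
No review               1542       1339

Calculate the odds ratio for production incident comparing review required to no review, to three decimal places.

0.306

Cells: a = 293, b = 832, c = 1542, d = 1339.
OR = (a·d)/(b·c) = (293 × 1339) / (832 × 1542) = 392327 / 1282944 = 0.30580
Exposure is associated with lower odds of production incident (OR = 0.31 < 1).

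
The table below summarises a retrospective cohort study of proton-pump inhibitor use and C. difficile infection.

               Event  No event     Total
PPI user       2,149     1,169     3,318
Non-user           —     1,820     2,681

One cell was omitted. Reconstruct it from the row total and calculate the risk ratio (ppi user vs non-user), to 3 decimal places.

The missing cell is in the unexposed row: 2681 − 1820 = 861.
So a = 2149, b = 1169, c = 861, d = 1820.
RR = [a/(a+b)] / [c/(c+d)] = (2149/3318) / (861/2681) = 0.64768/0.32115 = 2.01676

2.017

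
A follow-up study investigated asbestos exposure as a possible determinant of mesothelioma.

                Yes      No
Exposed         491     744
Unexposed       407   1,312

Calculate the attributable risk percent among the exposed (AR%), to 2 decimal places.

40.45

Cells: a = 491, b = 744, c = 407, d = 1312.
Risk in exposed = 491/1235 = 0.39757; risk in unexposed = 407/1719 = 0.23677.
RR = 0.39757/0.23677 = 1.67918
AR% = (RR − 1)/RR × 100 = (1.67918 − 1)/1.67918 × 100 = 40.4470%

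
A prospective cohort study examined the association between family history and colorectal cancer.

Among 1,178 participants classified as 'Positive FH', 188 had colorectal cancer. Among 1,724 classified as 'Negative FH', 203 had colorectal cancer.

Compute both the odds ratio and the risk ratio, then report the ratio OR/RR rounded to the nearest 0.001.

From the description: a = 188, b = 990, c = 203, d = 1521.
OR = (188·1521)/(990·203) = 285948/200970 = 1.42284
Risk in exposed = 188/1178 = 0.15959; risk in unexposed = 203/1724 = 0.11775; RR = 1.35536
OR/RR = 1.42284 / 1.35536 = 1.04979
The outcome is not rare, so the OR lies further from 1 than the RR.

1.050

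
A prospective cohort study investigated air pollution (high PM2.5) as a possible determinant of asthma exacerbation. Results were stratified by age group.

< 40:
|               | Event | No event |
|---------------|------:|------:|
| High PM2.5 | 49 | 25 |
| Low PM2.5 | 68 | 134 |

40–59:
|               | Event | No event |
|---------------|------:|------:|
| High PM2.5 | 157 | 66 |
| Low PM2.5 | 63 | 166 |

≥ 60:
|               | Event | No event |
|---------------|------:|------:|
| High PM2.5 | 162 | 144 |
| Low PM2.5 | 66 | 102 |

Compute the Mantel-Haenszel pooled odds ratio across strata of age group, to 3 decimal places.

3.285

OR_MH = Σ(aᵢdᵢ/nᵢ) / Σ(bᵢcᵢ/nᵢ), where nᵢ is the stratum total.
Stratum 1 (< 40): n = 276; a·d/n = 49·134/276 = 23.7899; b·c/n = 25·68/276 = 6.1594
Stratum 2 (40–59): n = 452; a·d/n = 157·166/452 = 57.6593; b·c/n = 66·63/452 = 9.1991
Stratum 3 (≥ 60): n = 474; a·d/n = 162·102/474 = 34.8608; b·c/n = 144·66/474 = 20.0506
OR_MH = (23.7899 + 57.6593 + 34.8608) / (6.1594 + 9.1991 + 20.0506) = 116.3099 / 35.4092 = 3.28474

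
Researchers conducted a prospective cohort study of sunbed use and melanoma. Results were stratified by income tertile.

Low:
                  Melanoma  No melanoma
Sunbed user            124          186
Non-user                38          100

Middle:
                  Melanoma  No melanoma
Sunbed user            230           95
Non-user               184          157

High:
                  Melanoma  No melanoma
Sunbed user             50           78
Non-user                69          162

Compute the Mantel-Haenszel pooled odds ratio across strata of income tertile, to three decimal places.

OR_MH = Σ(aᵢdᵢ/nᵢ) / Σ(bᵢcᵢ/nᵢ), where nᵢ is the stratum total.
Stratum 1 (Low): n = 448; a·d/n = 124·100/448 = 27.6786; b·c/n = 186·38/448 = 15.7768
Stratum 2 (Middle): n = 666; a·d/n = 230·157/666 = 54.2192; b·c/n = 95·184/666 = 26.2462
Stratum 3 (High): n = 359; a·d/n = 50·162/359 = 22.5627; b·c/n = 78·69/359 = 14.9916
OR_MH = (27.6786 + 54.2192 + 22.5627) / (15.7768 + 26.2462 + 14.9916) = 104.4605 / 57.0147 = 1.83217

1.832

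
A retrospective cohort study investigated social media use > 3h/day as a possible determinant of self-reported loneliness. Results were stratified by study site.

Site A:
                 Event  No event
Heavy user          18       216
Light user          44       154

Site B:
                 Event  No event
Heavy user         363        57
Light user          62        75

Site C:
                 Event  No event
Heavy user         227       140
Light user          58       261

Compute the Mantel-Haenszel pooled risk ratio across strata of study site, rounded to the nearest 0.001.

1.999

RR_MH = Σ(aᵢ·n₀ᵢ/nᵢ) / Σ(cᵢ·n₁ᵢ/nᵢ), with n₁ᵢ = aᵢ+bᵢ (exposed), n₀ᵢ = cᵢ+dᵢ (unexposed), nᵢ = n₁ᵢ+n₀ᵢ.
Stratum 1 (Site A): n₁ = 234, n₀ = 198, n = 432; a·n₀/n = 18·198/432 = 8.2500; c·n₁/n = 44·234/432 = 23.8333
Stratum 2 (Site B): n₁ = 420, n₀ = 137, n = 557; a·n₀/n = 363·137/557 = 89.2837; c·n₁/n = 62·420/557 = 46.7504
Stratum 3 (Site C): n₁ = 367, n₀ = 319, n = 686; a·n₀/n = 227·319/686 = 105.5583; c·n₁/n = 58·367/686 = 31.0292
RR_MH = (8.2500 + 89.2837 + 105.5583) / (23.8333 + 46.7504 + 31.0292) = 203.0920 / 101.6129 = 1.99868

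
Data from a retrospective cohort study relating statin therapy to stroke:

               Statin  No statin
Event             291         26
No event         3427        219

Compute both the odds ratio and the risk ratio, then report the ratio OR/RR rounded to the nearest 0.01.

Reading the table with exposure as columns: a = 291 (Statin, case), b = 3427 (Statin, non-case), c = 26 (No statin, case), d = 219.
OR = (291·219)/(3427·26) = 63729/89102 = 0.71524
Risk in exposed = 291/3718 = 0.07827; risk in unexposed = 26/245 = 0.10612; RR = 0.73752
OR/RR = 0.71524 / 0.73752 = 0.96978
The outcome is not rare, so the OR lies further from 1 than the RR.

0.97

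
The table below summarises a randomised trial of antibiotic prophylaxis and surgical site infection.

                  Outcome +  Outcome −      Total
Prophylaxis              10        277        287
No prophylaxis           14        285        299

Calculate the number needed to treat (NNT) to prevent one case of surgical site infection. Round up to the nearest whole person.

84

Risk in treated group = 10/287 = 0.03484; risk in control = 14/299 = 0.04682.
Absolute risk reduction = 0.04682 − 0.03484 = 0.01198
NNT = 1 / ARR = 1 / 0.01198 = 83.476 → round up → 84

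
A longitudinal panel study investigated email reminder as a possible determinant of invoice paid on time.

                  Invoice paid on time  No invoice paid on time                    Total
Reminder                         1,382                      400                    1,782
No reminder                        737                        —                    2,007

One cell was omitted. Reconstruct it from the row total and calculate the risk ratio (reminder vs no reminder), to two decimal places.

2.11

The missing cell is in the unexposed row: 2007 − 737 = 1270.
So a = 1382, b = 400, c = 737, d = 1270.
RR = [a/(a+b)] / [c/(c+d)] = (1382/1782) / (737/2007) = 0.77553/0.36721 = 2.11193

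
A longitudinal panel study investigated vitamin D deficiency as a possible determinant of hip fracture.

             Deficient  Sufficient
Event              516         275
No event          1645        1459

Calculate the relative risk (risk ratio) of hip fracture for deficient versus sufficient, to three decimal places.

1.506

Reading the table with exposure as columns: a = 516 (Deficient, case), b = 1645 (Deficient, non-case), c = 275 (Sufficient, case), d = 1459.
Risk in exposed = 516/2161 = 0.23878; risk in unexposed = 275/1734 = 0.15859.
RR = 0.23878 / 0.15859 = 1.50561
The risk among the exposed is 1.51 times that among the unexposed.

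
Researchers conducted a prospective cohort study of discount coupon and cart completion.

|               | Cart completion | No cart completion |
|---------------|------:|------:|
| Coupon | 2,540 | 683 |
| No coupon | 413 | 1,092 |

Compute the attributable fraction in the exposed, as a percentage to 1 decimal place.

Cells: a = 2540, b = 683, c = 413, d = 1092.
Risk in exposed = 2540/3223 = 0.78809; risk in unexposed = 413/1505 = 0.27442.
RR = 0.78809/0.27442 = 2.87184
AR% = (RR − 1)/RR × 100 = (2.87184 − 1)/2.87184 × 100 = 65.1791%

65.2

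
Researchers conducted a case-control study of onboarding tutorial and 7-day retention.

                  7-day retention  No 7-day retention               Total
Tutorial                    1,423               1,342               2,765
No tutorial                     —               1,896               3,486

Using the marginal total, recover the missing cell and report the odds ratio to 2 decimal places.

1.26

The missing cell is in the unexposed row: 3486 − 1896 = 1590.
So a = 1423, b = 1342, c = 1590, d = 1896.
OR = (a·d)/(b·c) = (1423 × 1896) / (1342 × 1590) = 2698008 / 2133780 = 1.26443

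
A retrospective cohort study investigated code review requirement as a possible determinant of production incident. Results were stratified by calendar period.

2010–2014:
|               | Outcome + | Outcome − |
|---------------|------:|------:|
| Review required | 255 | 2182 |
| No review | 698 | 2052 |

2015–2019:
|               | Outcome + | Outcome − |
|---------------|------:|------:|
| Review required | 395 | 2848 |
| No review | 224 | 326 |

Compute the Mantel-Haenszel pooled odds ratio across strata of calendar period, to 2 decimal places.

OR_MH = Σ(aᵢdᵢ/nᵢ) / Σ(bᵢcᵢ/nᵢ), where nᵢ is the stratum total.
Stratum 1 (2010–2014): n = 5187; a·d/n = 255·2052/5187 = 100.8791; b·c/n = 2182·698/5187 = 293.6256
Stratum 2 (2015–2019): n = 3793; a·d/n = 395·326/3793 = 33.9494; b·c/n = 2848·224/3793 = 168.1919
OR_MH = (100.8791 + 33.9494) / (293.6256 + 168.1919) = 134.8285 / 461.8175 = 0.29195

0.29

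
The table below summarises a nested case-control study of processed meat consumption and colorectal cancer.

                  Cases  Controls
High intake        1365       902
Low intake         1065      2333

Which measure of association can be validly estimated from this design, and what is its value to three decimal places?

3.315

Cells: a = 1365, b = 902, c = 1065, d = 2333.
This is a nested case-control study: participants were sampled on outcome status, so risks in the source population cannot be estimated directly — relative risk is not valid here. The odds ratio is the appropriate measure.
OR = (a·d)/(b·c) = (1365 × 2333) / (902 × 1065) = 3184545 / 960630 = 3.31506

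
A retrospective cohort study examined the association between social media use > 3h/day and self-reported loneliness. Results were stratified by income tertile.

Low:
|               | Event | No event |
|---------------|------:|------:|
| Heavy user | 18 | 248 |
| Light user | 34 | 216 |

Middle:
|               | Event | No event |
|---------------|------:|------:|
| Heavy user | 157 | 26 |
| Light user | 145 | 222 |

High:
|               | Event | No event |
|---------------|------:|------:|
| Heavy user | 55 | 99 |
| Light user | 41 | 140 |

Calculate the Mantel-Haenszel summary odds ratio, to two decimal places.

OR_MH = Σ(aᵢdᵢ/nᵢ) / Σ(bᵢcᵢ/nᵢ), where nᵢ is the stratum total.
Stratum 1 (Low): n = 516; a·d/n = 18·216/516 = 7.5349; b·c/n = 248·34/516 = 16.3411
Stratum 2 (Middle): n = 550; a·d/n = 157·222/550 = 63.3709; b·c/n = 26·145/550 = 6.8545
Stratum 3 (High): n = 335; a·d/n = 55·140/335 = 22.9851; b·c/n = 99·41/335 = 12.1164
OR_MH = (7.5349 + 63.3709 + 22.9851) / (16.3411 + 6.8545 + 12.1164) = 93.8909 / 35.3120 = 2.65889

2.66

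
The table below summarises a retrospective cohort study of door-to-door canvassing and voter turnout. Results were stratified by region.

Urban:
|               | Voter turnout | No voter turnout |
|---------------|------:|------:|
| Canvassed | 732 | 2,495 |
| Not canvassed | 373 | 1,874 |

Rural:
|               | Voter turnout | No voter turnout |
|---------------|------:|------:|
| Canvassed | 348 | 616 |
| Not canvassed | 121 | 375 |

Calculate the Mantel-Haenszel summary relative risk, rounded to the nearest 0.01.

RR_MH = Σ(aᵢ·n₀ᵢ/nᵢ) / Σ(cᵢ·n₁ᵢ/nᵢ), with n₁ᵢ = aᵢ+bᵢ (exposed), n₀ᵢ = cᵢ+dᵢ (unexposed), nᵢ = n₁ᵢ+n₀ᵢ.
Stratum 1 (Urban): n₁ = 3227, n₀ = 2247, n = 5474; a·n₀/n = 732·2247/5474 = 300.4757; c·n₁/n = 373·3227/5474 = 219.8887
Stratum 2 (Rural): n₁ = 964, n₀ = 496, n = 1460; a·n₀/n = 348·496/1460 = 118.2247; c·n₁/n = 121·964/1460 = 79.8932
RR_MH = (300.4757 + 118.2247) / (219.8887 + 79.8932) = 418.7004 / 299.7819 = 1.39668

1.40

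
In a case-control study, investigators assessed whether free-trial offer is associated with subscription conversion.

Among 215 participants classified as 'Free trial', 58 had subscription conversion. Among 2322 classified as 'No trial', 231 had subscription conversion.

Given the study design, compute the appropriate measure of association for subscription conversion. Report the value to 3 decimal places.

From the description: a = 58, b = 157, c = 231, d = 2091.
This is a case-control study: participants were sampled on outcome status, so risks in the source population cannot be estimated directly — relative risk is not valid here. The odds ratio is the appropriate measure.
OR = (a·d)/(b·c) = (58 × 2091) / (157 × 231) = 121278 / 36267 = 3.34403

3.344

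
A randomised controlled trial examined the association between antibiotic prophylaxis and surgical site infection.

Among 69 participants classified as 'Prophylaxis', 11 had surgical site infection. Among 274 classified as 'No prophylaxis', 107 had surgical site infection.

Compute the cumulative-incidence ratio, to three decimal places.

From the description: a = 11, b = 58, c = 107, d = 167.
Risk in exposed = 11/69 = 0.15942; risk in unexposed = 107/274 = 0.39051.
RR = 0.15942 / 0.39051 = 0.40824
The risk is 59% lower among the exposed than among the unexposed.

0.408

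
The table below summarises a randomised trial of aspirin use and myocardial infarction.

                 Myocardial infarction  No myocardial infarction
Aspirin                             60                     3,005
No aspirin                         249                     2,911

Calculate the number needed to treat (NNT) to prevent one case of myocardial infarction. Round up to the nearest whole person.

17

Risk in treated group = 60/3065 = 0.01958; risk in control = 249/3160 = 0.07880.
Absolute risk reduction = 0.07880 − 0.01958 = 0.05922
NNT = 1 / ARR = 1 / 0.05922 = 16.886 → round up → 17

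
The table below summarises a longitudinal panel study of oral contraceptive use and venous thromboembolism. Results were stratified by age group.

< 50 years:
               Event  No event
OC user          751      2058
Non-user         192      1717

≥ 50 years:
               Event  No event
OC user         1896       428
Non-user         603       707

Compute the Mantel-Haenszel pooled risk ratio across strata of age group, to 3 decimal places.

1.975

RR_MH = Σ(aᵢ·n₀ᵢ/nᵢ) / Σ(cᵢ·n₁ᵢ/nᵢ), with n₁ᵢ = aᵢ+bᵢ (exposed), n₀ᵢ = cᵢ+dᵢ (unexposed), nᵢ = n₁ᵢ+n₀ᵢ.
Stratum 1 (< 50 years): n₁ = 2809, n₀ = 1909, n = 4718; a·n₀/n = 751·1909/4718 = 303.8701; c·n₁/n = 192·2809/4718 = 114.3128
Stratum 2 (≥ 50 years): n₁ = 2324, n₀ = 1310, n = 3634; a·n₀/n = 1896·1310/3634 = 683.4783; c·n₁/n = 603·2324/3634 = 385.6280
RR_MH = (303.8701 + 683.4783) / (114.3128 + 385.6280) = 987.3483 / 499.9408 = 1.97493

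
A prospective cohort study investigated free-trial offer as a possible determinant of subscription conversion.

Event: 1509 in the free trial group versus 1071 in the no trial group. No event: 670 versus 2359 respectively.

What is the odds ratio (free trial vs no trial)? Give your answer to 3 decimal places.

From the description: a = 1509, b = 670, c = 1071, d = 2359.
OR = (a·d)/(b·c) = (1509 × 2359) / (670 × 1071) = 3559731 / 717570 = 4.96081
The odds of subscription conversion are about 4.96 times as high in the free trial group.

4.961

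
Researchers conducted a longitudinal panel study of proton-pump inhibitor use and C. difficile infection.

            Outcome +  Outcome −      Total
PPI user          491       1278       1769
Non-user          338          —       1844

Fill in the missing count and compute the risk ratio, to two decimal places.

The missing cell is in the unexposed row: 1844 − 338 = 1506.
So a = 491, b = 1278, c = 338, d = 1506.
RR = [a/(a+b)] / [c/(c+d)] = (491/1769) / (338/1844) = 0.27756/0.18330 = 1.51425

1.51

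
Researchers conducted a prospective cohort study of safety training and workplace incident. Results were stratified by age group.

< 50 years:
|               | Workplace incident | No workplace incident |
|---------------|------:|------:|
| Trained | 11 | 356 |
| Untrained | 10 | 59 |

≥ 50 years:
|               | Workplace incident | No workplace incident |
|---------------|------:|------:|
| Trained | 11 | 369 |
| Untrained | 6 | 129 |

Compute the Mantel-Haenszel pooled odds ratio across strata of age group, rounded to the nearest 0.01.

OR_MH = Σ(aᵢdᵢ/nᵢ) / Σ(bᵢcᵢ/nᵢ), where nᵢ is the stratum total.
Stratum 1 (< 50 years): n = 436; a·d/n = 11·59/436 = 1.4885; b·c/n = 356·10/436 = 8.1651
Stratum 2 (≥ 50 years): n = 515; a·d/n = 11·129/515 = 2.7553; b·c/n = 369·6/515 = 4.2990
OR_MH = (1.4885 + 2.7553) / (8.1651 + 4.2990) = 4.2439 / 12.4642 = 0.34049

0.34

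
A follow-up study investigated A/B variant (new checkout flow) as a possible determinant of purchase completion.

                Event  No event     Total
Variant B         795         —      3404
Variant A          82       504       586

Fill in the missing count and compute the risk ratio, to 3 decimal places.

1.669

The missing cell is in the exposed row: 3404 − 795 = 2609.
So a = 795, b = 2609, c = 82, d = 504.
RR = [a/(a+b)] / [c/(c+d)] = (795/3404) / (82/586) = 0.23355/0.13993 = 1.66902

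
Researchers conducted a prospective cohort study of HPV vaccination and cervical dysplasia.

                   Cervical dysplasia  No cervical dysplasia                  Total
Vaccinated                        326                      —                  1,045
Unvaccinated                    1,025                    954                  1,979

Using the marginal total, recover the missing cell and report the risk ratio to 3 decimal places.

0.602

The missing cell is in the exposed row: 1045 − 326 = 719.
So a = 326, b = 719, c = 1025, d = 954.
RR = [a/(a+b)] / [c/(c+d)] = (326/1045) / (1025/1979) = 0.31196/0.51794 = 0.60231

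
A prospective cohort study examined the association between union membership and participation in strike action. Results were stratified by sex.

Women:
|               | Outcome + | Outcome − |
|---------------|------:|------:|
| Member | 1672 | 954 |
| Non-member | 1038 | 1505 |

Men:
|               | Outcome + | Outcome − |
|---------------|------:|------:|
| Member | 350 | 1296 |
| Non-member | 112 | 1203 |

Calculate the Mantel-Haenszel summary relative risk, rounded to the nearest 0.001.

1.659

RR_MH = Σ(aᵢ·n₀ᵢ/nᵢ) / Σ(cᵢ·n₁ᵢ/nᵢ), with n₁ᵢ = aᵢ+bᵢ (exposed), n₀ᵢ = cᵢ+dᵢ (unexposed), nᵢ = n₁ᵢ+n₀ᵢ.
Stratum 1 (Women): n₁ = 2626, n₀ = 2543, n = 5169; a·n₀/n = 1672·2543/5169 = 822.5761; c·n₁/n = 1038·2626/5169 = 527.3337
Stratum 2 (Men): n₁ = 1646, n₀ = 1315, n = 2961; a·n₀/n = 350·1315/2961 = 155.4374; c·n₁/n = 112·1646/2961 = 62.2600
RR_MH = (822.5761 + 155.4374) / (527.3337 + 62.2600) = 978.0135 / 589.5938 = 1.65879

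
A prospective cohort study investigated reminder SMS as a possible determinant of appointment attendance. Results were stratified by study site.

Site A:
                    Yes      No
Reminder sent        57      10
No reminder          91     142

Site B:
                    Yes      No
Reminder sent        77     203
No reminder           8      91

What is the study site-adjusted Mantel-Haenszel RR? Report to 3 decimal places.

RR_MH = Σ(aᵢ·n₀ᵢ/nᵢ) / Σ(cᵢ·n₁ᵢ/nᵢ), with n₁ᵢ = aᵢ+bᵢ (exposed), n₀ᵢ = cᵢ+dᵢ (unexposed), nᵢ = n₁ᵢ+n₀ᵢ.
Stratum 1 (Site A): n₁ = 67, n₀ = 233, n = 300; a·n₀/n = 57·233/300 = 44.2700; c·n₁/n = 91·67/300 = 20.3233
Stratum 2 (Site B): n₁ = 280, n₀ = 99, n = 379; a·n₀/n = 77·99/379 = 20.1135; c·n₁/n = 8·280/379 = 5.9103
RR_MH = (44.2700 + 20.1135) / (20.3233 + 5.9103) = 64.3835 / 26.2336 = 2.45423

2.454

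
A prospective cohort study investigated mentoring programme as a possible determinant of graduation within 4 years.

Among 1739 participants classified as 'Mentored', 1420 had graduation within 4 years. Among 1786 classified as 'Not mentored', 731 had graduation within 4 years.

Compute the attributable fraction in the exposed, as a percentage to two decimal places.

49.88

From the description: a = 1420, b = 319, c = 731, d = 1055.
Risk in exposed = 1420/1739 = 0.81656; risk in unexposed = 731/1786 = 0.40929.
RR = 0.81656/0.40929 = 1.99505
AR% = (RR − 1)/RR × 100 = (1.99505 − 1)/1.99505 × 100 = 49.8758%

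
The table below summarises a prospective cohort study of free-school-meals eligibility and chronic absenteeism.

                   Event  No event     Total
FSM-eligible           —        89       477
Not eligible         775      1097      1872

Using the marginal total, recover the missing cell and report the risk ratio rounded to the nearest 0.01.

The missing cell is in the exposed row: 477 − 89 = 388.
So a = 388, b = 89, c = 775, d = 1097.
RR = [a/(a+b)] / [c/(c+d)] = (388/477) / (775/1872) = 0.81342/0.41400 = 1.96480

1.96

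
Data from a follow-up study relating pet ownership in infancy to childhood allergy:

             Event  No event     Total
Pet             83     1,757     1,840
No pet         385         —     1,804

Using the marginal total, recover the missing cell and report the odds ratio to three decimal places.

0.174

The missing cell is in the unexposed row: 1804 − 385 = 1419.
So a = 83, b = 1757, c = 385, d = 1419.
OR = (a·d)/(b·c) = (83 × 1419) / (1757 × 385) = 117777 / 676445 = 0.17411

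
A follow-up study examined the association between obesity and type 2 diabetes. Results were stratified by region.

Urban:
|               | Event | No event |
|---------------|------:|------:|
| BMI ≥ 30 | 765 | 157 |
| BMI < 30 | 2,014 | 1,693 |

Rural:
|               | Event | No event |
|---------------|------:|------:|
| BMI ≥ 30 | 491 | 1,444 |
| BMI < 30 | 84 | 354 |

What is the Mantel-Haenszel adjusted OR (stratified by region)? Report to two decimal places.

2.96

OR_MH = Σ(aᵢdᵢ/nᵢ) / Σ(bᵢcᵢ/nᵢ), where nᵢ is the stratum total.
Stratum 1 (Urban): n = 4629; a·d/n = 765·1693/4629 = 279.7894; b·c/n = 157·2014/4629 = 68.3081
Stratum 2 (Rural): n = 2373; a·d/n = 491·354/2373 = 73.2465; b·c/n = 1444·84/2373 = 51.1150
OR_MH = (279.7894 + 73.2465) / (68.3081 + 51.1150) = 353.0359 / 119.4231 = 2.95618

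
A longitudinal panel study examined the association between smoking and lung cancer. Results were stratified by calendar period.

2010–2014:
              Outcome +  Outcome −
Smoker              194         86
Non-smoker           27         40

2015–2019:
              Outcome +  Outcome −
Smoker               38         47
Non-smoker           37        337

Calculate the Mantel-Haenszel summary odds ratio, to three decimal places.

4.796

OR_MH = Σ(aᵢdᵢ/nᵢ) / Σ(bᵢcᵢ/nᵢ), where nᵢ is the stratum total.
Stratum 1 (2010–2014): n = 347; a·d/n = 194·40/347 = 22.3631; b·c/n = 86·27/347 = 6.6916
Stratum 2 (2015–2019): n = 459; a·d/n = 38·337/459 = 27.8998; b·c/n = 47·37/459 = 3.7887
OR_MH = (22.3631 + 27.8998) / (6.6916 + 3.7887) = 50.2629 / 10.4803 = 4.79593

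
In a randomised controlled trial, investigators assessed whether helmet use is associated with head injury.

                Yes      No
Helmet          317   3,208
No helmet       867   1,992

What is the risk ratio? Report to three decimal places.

0.297

Cells: a = 317, b = 3208, c = 867, d = 1992.
Risk in exposed = 317/3525 = 0.08993; risk in unexposed = 867/2859 = 0.30325.
RR = 0.08993 / 0.30325 = 0.29655
The risk is 70% lower among the exposed than among the unexposed.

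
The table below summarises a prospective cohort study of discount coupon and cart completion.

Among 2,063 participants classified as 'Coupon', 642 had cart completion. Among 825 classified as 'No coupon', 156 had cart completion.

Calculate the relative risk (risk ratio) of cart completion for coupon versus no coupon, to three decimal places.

1.646

From the description: a = 642, b = 1421, c = 156, d = 669.
Risk in exposed = 642/2063 = 0.31120; risk in unexposed = 156/825 = 0.18909.
RR = 0.31120 / 0.18909 = 1.64575
The risk among the exposed is 1.65 times that among the unexposed.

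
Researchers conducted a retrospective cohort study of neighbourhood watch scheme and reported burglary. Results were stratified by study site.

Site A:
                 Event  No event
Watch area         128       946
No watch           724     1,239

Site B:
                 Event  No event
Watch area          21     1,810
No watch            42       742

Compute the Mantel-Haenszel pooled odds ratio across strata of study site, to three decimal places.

0.229

OR_MH = Σ(aᵢdᵢ/nᵢ) / Σ(bᵢcᵢ/nᵢ), where nᵢ is the stratum total.
Stratum 1 (Site A): n = 3037; a·d/n = 128·1239/3037 = 52.2200; b·c/n = 946·724/3037 = 225.5199
Stratum 2 (Site B): n = 2615; a·d/n = 21·742/2615 = 5.9587; b·c/n = 1810·42/2615 = 29.0707
OR_MH = (52.2200 + 5.9587) / (225.5199 + 29.0707) = 58.1787 / 254.5907 = 0.22852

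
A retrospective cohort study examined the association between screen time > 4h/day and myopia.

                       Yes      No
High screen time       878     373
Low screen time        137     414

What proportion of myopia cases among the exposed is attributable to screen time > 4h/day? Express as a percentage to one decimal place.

Cells: a = 878, b = 373, c = 137, d = 414.
Risk in exposed = 878/1251 = 0.70184; risk in unexposed = 137/551 = 0.24864.
RR = 0.70184/0.24864 = 2.82272
AR% = (RR − 1)/RR × 100 = (2.82272 − 1)/2.82272 × 100 = 64.5732%

64.6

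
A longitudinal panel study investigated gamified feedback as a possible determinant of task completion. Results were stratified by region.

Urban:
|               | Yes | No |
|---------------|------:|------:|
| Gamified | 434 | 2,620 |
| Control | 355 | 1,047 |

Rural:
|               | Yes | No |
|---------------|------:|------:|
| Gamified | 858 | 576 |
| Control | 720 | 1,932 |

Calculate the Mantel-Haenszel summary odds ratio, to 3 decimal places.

1.636

OR_MH = Σ(aᵢdᵢ/nᵢ) / Σ(bᵢcᵢ/nᵢ), where nᵢ is the stratum total.
Stratum 1 (Urban): n = 4456; a·d/n = 434·1047/4456 = 101.9744; b·c/n = 2620·355/4456 = 208.7298
Stratum 2 (Rural): n = 4086; a·d/n = 858·1932/4086 = 405.6916; b·c/n = 576·720/4086 = 101.4978
OR_MH = (101.9744 + 405.6916) / (208.7298 + 101.4978) = 507.6660 / 310.2276 = 1.63643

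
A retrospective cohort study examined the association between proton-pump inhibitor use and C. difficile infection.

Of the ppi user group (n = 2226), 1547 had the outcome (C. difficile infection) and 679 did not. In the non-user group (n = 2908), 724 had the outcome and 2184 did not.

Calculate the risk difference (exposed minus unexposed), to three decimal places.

0.446

From the description: a = 1547, b = 679, c = 724, d = 2184.
Risk in exposed = 1547/2226 = 0.694969; risk in unexposed = 724/2908 = 0.248968.
Risk difference = 0.694969 − 0.248968 = 0.446000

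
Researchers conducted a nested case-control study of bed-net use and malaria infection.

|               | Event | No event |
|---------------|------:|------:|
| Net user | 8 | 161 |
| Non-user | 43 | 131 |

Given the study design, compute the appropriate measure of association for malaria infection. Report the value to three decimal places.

0.151

Cells: a = 8, b = 161, c = 43, d = 131.
This is a nested case-control study: participants were sampled on outcome status, so risks in the source population cannot be estimated directly — relative risk is not valid here. The odds ratio is the appropriate measure.
OR = (a·d)/(b·c) = (8 × 131) / (161 × 43) = 1048 / 6923 = 0.15138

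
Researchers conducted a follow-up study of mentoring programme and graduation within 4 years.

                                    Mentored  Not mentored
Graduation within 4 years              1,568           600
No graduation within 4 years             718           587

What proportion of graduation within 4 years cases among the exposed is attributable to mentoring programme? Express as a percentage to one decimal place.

26.3

Reading the table with exposure as columns: a = 1568 (Mentored, case), b = 718 (Mentored, non-case), c = 600 (Not mentored, case), d = 587.
Risk in exposed = 1568/2286 = 0.68591; risk in unexposed = 600/1187 = 0.50548.
RR = 0.68591/0.50548 = 1.35697
AR% = (RR − 1)/RR × 100 = (1.35697 − 1)/1.35697 × 100 = 26.3062%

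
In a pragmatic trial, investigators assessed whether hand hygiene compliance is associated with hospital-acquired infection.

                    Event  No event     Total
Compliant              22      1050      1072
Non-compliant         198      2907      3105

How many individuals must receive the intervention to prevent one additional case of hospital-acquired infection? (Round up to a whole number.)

24

Risk in treated group = 22/1072 = 0.02052; risk in control = 198/3105 = 0.06377.
Absolute risk reduction = 0.06377 − 0.02052 = 0.04325
NNT = 1 / ARR = 1 / 0.04325 = 23.124 → round up → 24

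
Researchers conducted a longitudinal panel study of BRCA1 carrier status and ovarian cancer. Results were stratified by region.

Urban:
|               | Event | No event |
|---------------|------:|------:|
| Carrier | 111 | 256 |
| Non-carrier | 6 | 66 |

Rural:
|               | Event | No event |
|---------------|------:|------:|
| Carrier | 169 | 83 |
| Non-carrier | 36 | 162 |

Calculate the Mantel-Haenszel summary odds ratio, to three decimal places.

OR_MH = Σ(aᵢdᵢ/nᵢ) / Σ(bᵢcᵢ/nᵢ), where nᵢ is the stratum total.
Stratum 1 (Urban): n = 439; a·d/n = 111·66/439 = 16.6879; b·c/n = 256·6/439 = 3.4989
Stratum 2 (Rural): n = 450; a·d/n = 169·162/450 = 60.8400; b·c/n = 83·36/450 = 6.6400
OR_MH = (16.6879 + 60.8400) / (3.4989 + 6.6400) = 77.5279 / 10.1389 = 7.64661

7.647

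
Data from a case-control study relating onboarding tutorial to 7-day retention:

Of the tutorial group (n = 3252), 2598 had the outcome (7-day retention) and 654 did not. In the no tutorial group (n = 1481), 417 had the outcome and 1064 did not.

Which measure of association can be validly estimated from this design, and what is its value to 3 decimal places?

From the description: a = 2598, b = 654, c = 417, d = 1064.
This is a case-control study: participants were sampled on outcome status, so risks in the source population cannot be estimated directly — relative risk is not valid here. The odds ratio is the appropriate measure.
OR = (a·d)/(b·c) = (2598 × 1064) / (654 × 417) = 2764272 / 272718 = 10.13601

10.136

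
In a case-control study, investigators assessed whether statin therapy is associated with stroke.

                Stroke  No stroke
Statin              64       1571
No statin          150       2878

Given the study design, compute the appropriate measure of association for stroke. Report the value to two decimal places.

Cells: a = 64, b = 1571, c = 150, d = 2878.
This is a case-control study: participants were sampled on outcome status, so risks in the source population cannot be estimated directly — relative risk is not valid here. The odds ratio is the appropriate measure.
OR = (a·d)/(b·c) = (64 × 2878) / (1571 × 150) = 184192 / 235650 = 0.78163

0.78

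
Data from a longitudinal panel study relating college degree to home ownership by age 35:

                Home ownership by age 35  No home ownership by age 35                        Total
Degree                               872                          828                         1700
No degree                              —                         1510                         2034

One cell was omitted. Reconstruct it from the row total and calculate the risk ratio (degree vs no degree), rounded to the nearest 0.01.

The missing cell is in the unexposed row: 2034 − 1510 = 524.
So a = 872, b = 828, c = 524, d = 1510.
RR = [a/(a+b)] / [c/(c+d)] = (872/1700) / (524/2034) = 0.51294/0.25762 = 1.99107

1.99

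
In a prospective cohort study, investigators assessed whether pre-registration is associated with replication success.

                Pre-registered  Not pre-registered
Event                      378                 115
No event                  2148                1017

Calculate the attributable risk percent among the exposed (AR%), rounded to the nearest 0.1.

32.1

Reading the table with exposure as columns: a = 378 (Pre-registered, case), b = 2148 (Pre-registered, non-case), c = 115 (Not pre-registered, case), d = 1017.
Risk in exposed = 378/2526 = 0.14964; risk in unexposed = 115/1132 = 0.10159.
RR = 0.14964/0.10159 = 1.47301
AR% = (RR − 1)/RR × 100 = (1.47301 − 1)/1.47301 × 100 = 32.1120%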